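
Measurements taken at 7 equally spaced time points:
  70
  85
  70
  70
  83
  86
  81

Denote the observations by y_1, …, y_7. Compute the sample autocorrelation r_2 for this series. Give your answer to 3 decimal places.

-0.244

Mean ȳ = (70 + 85 + 70 + 70 + 83 + 86 + 81)/7 = 77.8571
Deviations from mean: -7.8571, 7.1429, -7.8571, -7.8571, 5.1429, 8.1429, 3.1429
Σ(y_t−ȳ)(y_{t+2}−ȳ) = (61.7347) + (-56.1224) + (-40.4082) + (-63.9796) + (16.1633) = -82.6122
Denominator Σ(y_t−ȳ)² = 338.8571
r_2 = -82.6122 / 338.8571 = -0.244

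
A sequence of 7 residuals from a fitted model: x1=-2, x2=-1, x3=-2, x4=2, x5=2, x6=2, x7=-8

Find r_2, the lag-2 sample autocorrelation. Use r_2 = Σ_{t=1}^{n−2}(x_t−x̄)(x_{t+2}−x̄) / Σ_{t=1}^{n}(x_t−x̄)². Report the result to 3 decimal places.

-0.179

Mean x̄ = (-2 − 1 − 2 + 2 + 2 + 2 − 8)/7 = -1.0000
Deviations from mean: -1.0000, 0.0000, -1.0000, 3.0000, 3.0000, 3.0000, -7.0000
Numerator Σ_{t=1}^{5}(x_t−x̄)(x_{t+2}−x̄) = -14.0000
Denominator Σ(x_t−x̄)² = 78.0000
r_2 = -14.0000 / 78.0000 = -0.179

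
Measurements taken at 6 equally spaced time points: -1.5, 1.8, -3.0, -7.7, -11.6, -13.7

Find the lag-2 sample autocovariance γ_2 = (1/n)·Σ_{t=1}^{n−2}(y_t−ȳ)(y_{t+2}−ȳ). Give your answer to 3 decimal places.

Mean ȳ = (-1.5 + 1.8 − 3.0 − 7.7 − 11.6 − 13.7)/6 = -5.9500
Deviations: 4.4500, 7.7500, 2.9500, -1.7500, -5.6500, -7.7500
Σ_{t=1}^{4}(y_t−ȳ)(y_{t+2}−ȳ) = -3.5400
γ_2 = -3.5400 / 6 = -0.590

-0.590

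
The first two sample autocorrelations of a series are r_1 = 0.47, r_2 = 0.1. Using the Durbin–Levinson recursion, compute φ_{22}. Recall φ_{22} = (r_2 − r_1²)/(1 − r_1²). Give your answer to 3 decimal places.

-0.155

φ_{22} = (r_2 − r_1²) / (1 − r_1²)
r_1² = (0.47)² = 0.2209
Numerator = 0.1 − 0.2209 = -0.1209; denominator = 1 − 0.2209 = 0.7791
φ_{22} = -0.1209 / 0.7791 = -0.155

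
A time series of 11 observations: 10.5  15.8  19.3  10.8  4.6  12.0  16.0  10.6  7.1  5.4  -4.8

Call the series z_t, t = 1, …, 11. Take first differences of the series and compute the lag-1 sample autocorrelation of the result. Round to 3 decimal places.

0.079

First differences Δz: 5.3, 3.5, -8.5, -6.2, 7.4, 4.0, -5.4, -3.5, -1.7, -10.2
Mean of differences = -1.5300
Numerator Σ(Δz_t−Δz̄)(Δz_{t+1}−Δz̄) = 27.5571
Denominator Σ(Δz_t−Δz̄)² = 346.7210
r_1(Δz) = 27.5571 / 346.7210 = 0.079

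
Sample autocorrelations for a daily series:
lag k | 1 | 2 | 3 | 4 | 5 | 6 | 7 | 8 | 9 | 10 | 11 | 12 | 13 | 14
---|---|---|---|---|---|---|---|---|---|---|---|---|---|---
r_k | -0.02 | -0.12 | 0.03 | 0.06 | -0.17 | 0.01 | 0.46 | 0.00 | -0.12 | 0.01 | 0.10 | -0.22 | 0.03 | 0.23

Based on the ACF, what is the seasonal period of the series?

7

The largest autocorrelation is r_7 = 0.46, with a weaker echo at lag 14 (0.23); the remaining lags stay at or below 0.10.
The dominant spike at lag 7 indicates a seasonal period of 7.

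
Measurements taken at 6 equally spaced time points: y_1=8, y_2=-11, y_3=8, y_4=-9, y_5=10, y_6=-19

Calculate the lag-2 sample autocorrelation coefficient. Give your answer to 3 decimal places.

0.528

Mean ȳ = (8 − 11 + 8 − 9 + 10 − 19)/6 = -2.1667
Deviations from mean: 10.1667, -8.8333, 10.1667, -6.8333, 12.1667, -16.8333
Σ(y_t−ȳ)(y_{t+2}−ȳ) = (103.3611) + (60.3611) + (123.6944) + (115.0278) = 402.4444
Denominator Σ(y_t−ȳ)² = 762.8333
r_2 = 402.4444 / 762.8333 = 0.528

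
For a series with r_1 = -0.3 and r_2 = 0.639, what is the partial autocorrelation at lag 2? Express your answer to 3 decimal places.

0.603

φ_{22} = (r_2 − r_1²) / (1 − r_1²)
r_1² = (-0.3)² = 0.09
Numerator = 0.639 − 0.0900 = 0.5490; denominator = 1 − 0.0900 = 0.9100
φ_{22} = 0.5490 / 0.9100 = 0.603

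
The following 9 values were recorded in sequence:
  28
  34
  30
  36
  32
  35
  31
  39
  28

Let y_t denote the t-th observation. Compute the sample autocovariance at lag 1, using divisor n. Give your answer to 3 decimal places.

Mean ȳ = (28 + 34 + 30 + 36 + 32 + 35 + 31 + 39 + 28)/9 = 32.5556
Σ_{t=1}^{8}(y_t−ȳ)(y_{t+1}−ȳ) = -65.5309
γ_1 = -65.5309 / 9 = -7.281

-7.281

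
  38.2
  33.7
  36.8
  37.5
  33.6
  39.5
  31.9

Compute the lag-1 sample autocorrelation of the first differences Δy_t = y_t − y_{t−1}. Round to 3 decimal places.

-0.588

First differences Δy: -4.5, 3.1, 0.7, -3.9, 5.9, -7.6
Mean of differences = -1.0500
Numerator Σ(Δy_t−Δȳ)(Δy_{t+1}−Δȳ) = -77.3725
Denominator Σ(Δy_t−Δȳ)² = 131.5150
r_1(Δy) = -77.3725 / 131.5150 = -0.588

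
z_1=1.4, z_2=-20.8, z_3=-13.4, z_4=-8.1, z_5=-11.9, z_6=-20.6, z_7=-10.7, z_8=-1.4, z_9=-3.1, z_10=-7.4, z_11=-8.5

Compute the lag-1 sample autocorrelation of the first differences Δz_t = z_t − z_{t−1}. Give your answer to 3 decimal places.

-0.113

First differences Δz: -22.2, 7.4, 5.3, -3.8, -8.7, 9.9, 9.3, -1.7, -4.3, -1.1
Mean of differences = -0.9900
Numerator Σ(Δz_t−Δz̄)(Δz_{t+1}−Δz̄) = -97.6841
Denominator Σ(Δz_t−Δz̄)² = 863.1090
r_1(Δz) = -97.6841 / 863.1090 = -0.113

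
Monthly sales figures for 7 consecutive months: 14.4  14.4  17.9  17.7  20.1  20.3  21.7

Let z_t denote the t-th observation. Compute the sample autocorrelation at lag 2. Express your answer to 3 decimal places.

0.166

Mean z̄ = (14.4 + 14.4 + 17.9 + 17.7 + 20.1 + 20.3 + 21.7)/7 = 18.0714
Numerator Σ_{t=1}^{5}(z_t−z̄)(z_{t+2}−z̄) = 8.1784
Denominator Σ(z_t−z̄)² = 49.3743
r_2 = 8.1784 / 49.3743 = 0.166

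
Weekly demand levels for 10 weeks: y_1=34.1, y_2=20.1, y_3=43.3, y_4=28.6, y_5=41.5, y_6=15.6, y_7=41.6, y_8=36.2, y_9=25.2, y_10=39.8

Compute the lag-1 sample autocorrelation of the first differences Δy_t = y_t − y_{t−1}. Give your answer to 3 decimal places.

-0.747

First differences Δy: -14.0, 23.2, -14.7, 12.9, -25.9, 26.0, -5.4, -11.0, 14.6
Mean of differences = 0.6333
Numerator Σ(Δy_t−Δȳ)(Δy_{t+1}−Δȳ) = -2108.2111
Denominator Σ(Δy_t−Δȳ)² = 2823.2600
r_1(Δy) = -2108.2111 / 2823.2600 = -0.747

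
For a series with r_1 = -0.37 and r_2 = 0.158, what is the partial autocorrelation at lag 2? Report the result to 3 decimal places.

φ_{22} = (r_2 − r_1²) / (1 − r_1²)
r_1² = (-0.37)² = 0.1369
Numerator = 0.158 − 0.1369 = 0.0211; denominator = 1 − 0.1369 = 0.8631
φ_{22} = 0.0211 / 0.8631 = 0.024

0.024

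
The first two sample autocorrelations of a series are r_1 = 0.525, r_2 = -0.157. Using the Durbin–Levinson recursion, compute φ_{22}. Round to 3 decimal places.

φ_{22} = (r_2 − r_1²) / (1 − r_1²)
r_1² = (0.525)² = 0.275625
Numerator = -0.157 − 0.2756 = -0.4326; denominator = 1 − 0.2756 = 0.7244
φ_{22} = -0.4326 / 0.7244 = -0.597

-0.597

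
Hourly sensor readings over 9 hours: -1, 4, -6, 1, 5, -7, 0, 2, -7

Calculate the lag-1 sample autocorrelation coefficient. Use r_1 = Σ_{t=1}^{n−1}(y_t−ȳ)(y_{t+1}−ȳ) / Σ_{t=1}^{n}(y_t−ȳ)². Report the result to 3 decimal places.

Mean ȳ = (-1 + 4 − 6 + 1 + 5 − 7 + 0 + 2 − 7)/9 = -1.0000
Numerator Σ_{t=1}^{8}(y_t−ȳ)(y_{t+1}−ȳ) = -80.0000
Denominator Σ(y_t−ȳ)² = 172.0000
r_1 = -80.0000 / 172.0000 = -0.465

-0.465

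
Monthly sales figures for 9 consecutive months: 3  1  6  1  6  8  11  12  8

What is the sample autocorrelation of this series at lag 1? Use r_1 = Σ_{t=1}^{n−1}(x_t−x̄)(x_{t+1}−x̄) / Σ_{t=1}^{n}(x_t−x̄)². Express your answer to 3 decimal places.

0.520

Mean x̄ = (3 + 1 + 6 + 1 + 6 + 8 + 11 + 12 + 8)/9 = 6.2222
Numerator Σ_{t=1}^{8}(x_t−x̄)(x_{t+1}−x̄) = 66.2840
Denominator Σ(x_t−x̄)² = 127.5556
r_1 = 66.2840 / 127.5556 = 0.520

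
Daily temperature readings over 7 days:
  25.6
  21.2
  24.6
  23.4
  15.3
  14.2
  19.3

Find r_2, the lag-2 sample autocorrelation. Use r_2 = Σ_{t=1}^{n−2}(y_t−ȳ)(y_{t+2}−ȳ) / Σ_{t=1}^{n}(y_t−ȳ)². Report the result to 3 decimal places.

Mean ȳ = (25.6 + 21.2 + 24.6 + 23.4 + 15.3 + 14.2 + 19.3)/7 = 20.5143
Deviations from mean: 5.0857, 0.6857, 4.0857, 2.8857, -5.2143, -6.3143, -1.2143
Σ(y_t−ȳ)(y_{t+2}−ȳ) = (20.7788) + (1.9788) + (-21.3041) + (-18.2212) + (6.3316) = -10.4361
Denominator Σ(y_t−ȳ)² = 119.8886
r_2 = -10.4361 / 119.8886 = -0.087

-0.087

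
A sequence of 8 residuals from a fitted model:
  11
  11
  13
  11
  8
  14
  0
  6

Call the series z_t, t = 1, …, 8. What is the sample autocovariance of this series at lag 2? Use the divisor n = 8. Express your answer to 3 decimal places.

1.172

Mean z̄ = (11 + 11 + 13 + 11 + 8 + 14 + 0 + 6)/8 = 9.2500
Deviations: 1.7500, 1.7500, 3.7500, 1.7500, -1.2500, 4.7500, -9.2500, -3.2500
Σ_{t=1}^{6}(z_t−z̄)(z_{t+2}−z̄) = 9.3750
γ_2 = 9.3750 / 8 = 1.172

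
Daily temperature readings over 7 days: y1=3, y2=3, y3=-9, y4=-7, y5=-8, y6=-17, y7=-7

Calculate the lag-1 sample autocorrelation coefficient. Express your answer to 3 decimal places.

Mean ȳ = (3 + 3 − 9 − 7 − 8 − 17 − 7)/7 = -6.0000
Deviations from mean: 9.0000, 9.0000, -3.0000, -1.0000, -2.0000, -11.0000, -1.0000
Σ(y_t−ȳ)(y_{t+1}−ȳ) = (81.0000) + (-27.0000) + (3.0000) + (2.0000) + (22.0000) + (11.0000) = 92.0000
Denominator Σ(y_t−ȳ)² = 298.0000
r_1 = 92.0000 / 298.0000 = 0.309

0.309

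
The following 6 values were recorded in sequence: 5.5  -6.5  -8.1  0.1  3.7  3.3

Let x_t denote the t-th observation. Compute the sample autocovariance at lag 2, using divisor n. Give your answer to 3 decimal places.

Mean x̄ = (5.5 − 6.5 − 8.1 + 0.1 + 3.7 + 3.3)/6 = -0.3333
Deviations: 5.8333, -6.1667, -7.7667, 0.4333, 4.0333, 3.6333
Σ_{t=1}^{4}(x_t−x̄)(x_{t+2}−x̄) = -77.7289
γ_2 = -77.7289 / 6 = -12.955

-12.955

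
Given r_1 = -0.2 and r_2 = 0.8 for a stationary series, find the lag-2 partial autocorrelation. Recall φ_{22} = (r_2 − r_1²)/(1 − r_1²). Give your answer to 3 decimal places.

0.792

φ_{22} = (r_2 − r_1²) / (1 − r_1²)
r_1² = (-0.2)² = 0.04
Numerator = 0.8 − 0.0400 = 0.7600; denominator = 1 − 0.0400 = 0.9600
φ_{22} = 0.7600 / 0.9600 = 0.792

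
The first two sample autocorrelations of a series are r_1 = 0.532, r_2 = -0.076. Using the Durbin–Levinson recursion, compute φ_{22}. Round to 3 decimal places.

φ_{22} = (r_2 − r_1²) / (1 − r_1²)
r_1² = (0.532)² = 0.283024
Numerator = -0.076 − 0.2830 = -0.3590; denominator = 1 − 0.2830 = 0.7170
φ_{22} = -0.3590 / 0.7170 = -0.501

-0.501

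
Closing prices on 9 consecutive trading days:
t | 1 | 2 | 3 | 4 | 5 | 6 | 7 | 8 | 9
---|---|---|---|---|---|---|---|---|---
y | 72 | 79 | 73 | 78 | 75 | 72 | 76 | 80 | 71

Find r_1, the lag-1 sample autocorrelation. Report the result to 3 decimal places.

-0.505

Mean ȳ = (72 + 79 + 73 + 78 + 75 + 72 + 76 + 80 + 71)/9 = 75.1111
Numerator Σ_{t=1}^{8}(y_t−ȳ)(y_{t+1}−ȳ) = -44.9012
Denominator Σ(y_t−ȳ)² = 88.8889
r_1 = -44.9012 / 88.8889 = -0.505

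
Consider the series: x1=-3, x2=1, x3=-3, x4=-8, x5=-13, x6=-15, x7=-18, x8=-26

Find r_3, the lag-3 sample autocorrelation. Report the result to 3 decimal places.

Mean x̄ = (-3 + 1 − 3 − 8 − 13 − 15 − 18 − 26)/8 = -10.6250
Deviations from mean: 7.6250, 11.6250, 7.6250, 2.6250, -2.3750, -4.3750, -7.3750, -15.3750
Σ(x_t−x̄)(x_{t+3}−x̄) = (20.0156) + (-27.6094) + (-33.3594) + (-19.3594) + (36.5156) = -23.7969
Denominator Σ(x_t−x̄)² = 573.8750
r_3 = -23.7969 / 573.8750 = -0.041

-0.041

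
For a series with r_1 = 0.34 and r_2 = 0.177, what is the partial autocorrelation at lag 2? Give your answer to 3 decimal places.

0.069

φ_{22} = (r_2 − r_1²) / (1 − r_1²)
r_1² = (0.34)² = 0.1156
Numerator = 0.177 − 0.1156 = 0.0614; denominator = 1 − 0.1156 = 0.8844
φ_{22} = 0.0614 / 0.8844 = 0.069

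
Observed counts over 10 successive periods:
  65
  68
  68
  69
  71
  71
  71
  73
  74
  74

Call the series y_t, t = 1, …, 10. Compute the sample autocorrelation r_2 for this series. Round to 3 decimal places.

0.360

Mean ȳ = (65 + 68 + 68 + 69 + 71 + 71 + 71 + 73 + 74 + 74)/10 = 70.4000
Numerator Σ_{t=1}^{8}(y_t−ȳ)(y_{t+2}−ȳ) = 27.4800
Denominator Σ(y_t−ȳ)² = 76.4000
r_2 = 27.4800 / 76.4000 = 0.360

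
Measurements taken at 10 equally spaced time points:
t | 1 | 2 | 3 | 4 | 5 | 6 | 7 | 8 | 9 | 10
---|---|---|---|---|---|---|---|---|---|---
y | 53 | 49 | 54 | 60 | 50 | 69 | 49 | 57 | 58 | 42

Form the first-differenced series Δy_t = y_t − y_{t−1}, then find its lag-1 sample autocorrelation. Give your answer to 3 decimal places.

-0.625

First differences Δy: -4, 5, 6, -10, 19, -20, 8, 1, -16
Mean of differences = -1.2222
Numerator Σ(Δy_t−Δȳ)(Δy_{t+1}−Δȳ) = -778.4938
Denominator Σ(Δy_t−Δȳ)² = 1245.5556
r_1(Δy) = -778.4938 / 1245.5556 = -0.625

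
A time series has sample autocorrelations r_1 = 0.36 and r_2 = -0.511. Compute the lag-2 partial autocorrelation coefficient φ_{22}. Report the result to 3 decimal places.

φ_{22} = (r_2 − r_1²) / (1 − r_1²)
r_1² = (0.36)² = 0.1296
Numerator = -0.511 − 0.1296 = -0.6406; denominator = 1 − 0.1296 = 0.8704
φ_{22} = -0.6406 / 0.8704 = -0.736

-0.736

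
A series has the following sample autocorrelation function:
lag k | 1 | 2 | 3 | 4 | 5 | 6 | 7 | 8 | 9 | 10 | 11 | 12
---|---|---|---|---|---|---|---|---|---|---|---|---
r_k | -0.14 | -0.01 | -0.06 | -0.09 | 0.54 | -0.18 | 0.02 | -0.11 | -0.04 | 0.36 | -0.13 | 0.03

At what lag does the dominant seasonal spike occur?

The largest autocorrelation is r_5 = 0.54, with a weaker echo at lag 10 (0.36); the remaining lags stay at or below 0.03.
The dominant spike at lag 5 indicates a seasonal period of 5.

5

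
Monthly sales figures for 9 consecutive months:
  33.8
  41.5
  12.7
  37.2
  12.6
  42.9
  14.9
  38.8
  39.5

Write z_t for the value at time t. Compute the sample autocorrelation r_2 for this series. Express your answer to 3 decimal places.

Mean z̄ = (33.8 + 41.5 + 12.7 + 37.2 + 12.6 + 42.9 + 14.9 + 38.8 + 39.5)/9 = 30.4333
Σ(z_t−z̄)(z_{t+2}−z̄) = (-59.7022) + (74.8844) + (316.2444) + (84.3578) + (277.0111) + (104.3044) + (-140.8356) = 656.2644
Denominator Σ(z_t−z̄)² = 1361.0000
r_2 = 656.2644 / 1361.0000 = 0.482

0.482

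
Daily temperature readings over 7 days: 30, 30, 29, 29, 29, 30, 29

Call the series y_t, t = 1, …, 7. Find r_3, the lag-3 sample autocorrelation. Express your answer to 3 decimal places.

-0.321

Mean ȳ = (30 + 30 + 29 + 29 + 29 + 30 + 29)/7 = 29.4286
Deviations from mean: 0.5714, 0.5714, -0.4286, -0.4286, -0.4286, 0.5714, -0.4286
Σ(y_t−ȳ)(y_{t+3}−ȳ) = (-0.2449) + (-0.2449) + (-0.2449) + (0.1837) = -0.5510
Denominator Σ(y_t−ȳ)² = 1.7143
r_3 = -0.5510 / 1.7143 = -0.321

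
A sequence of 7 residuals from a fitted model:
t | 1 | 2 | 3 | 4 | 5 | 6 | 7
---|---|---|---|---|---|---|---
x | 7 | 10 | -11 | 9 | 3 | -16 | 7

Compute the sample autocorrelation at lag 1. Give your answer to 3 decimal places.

Mean x̄ = (7 + 10 − 11 + 9 + 3 − 16 + 7)/7 = 1.2857
Deviations from mean: 5.7143, 8.7143, -12.2857, 7.7143, 1.7143, -17.2857, 5.7143
Numerator Σ_{t=1}^{6}(x_t−x̄)(x_{t+1}−x̄) = -267.2245
Denominator Σ(x_t−x̄)² = 653.4286
r_1 = -267.2245 / 653.4286 = -0.409

-0.409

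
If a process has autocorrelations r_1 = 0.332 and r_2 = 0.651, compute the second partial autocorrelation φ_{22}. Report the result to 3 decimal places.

0.608

φ_{22} = (r_2 − r_1²) / (1 − r_1²)
r_1² = (0.332)² = 0.110224
Numerator = 0.651 − 0.1102 = 0.5408; denominator = 1 − 0.1102 = 0.8898
φ_{22} = 0.5408 / 0.8898 = 0.608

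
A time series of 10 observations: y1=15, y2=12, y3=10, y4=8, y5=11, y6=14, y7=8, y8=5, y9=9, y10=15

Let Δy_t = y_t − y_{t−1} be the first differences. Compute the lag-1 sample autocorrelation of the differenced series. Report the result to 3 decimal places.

0.189

First differences Δy: -3, -2, -2, 3, 3, -6, -3, 4, 6
Mean of differences = 0.0000
Numerator Σ(Δy_t−Δȳ)(Δy_{t+1}−Δȳ) = 25.0000
Denominator Σ(Δy_t−Δȳ)² = 132.0000
r_1(Δy) = 25.0000 / 132.0000 = 0.189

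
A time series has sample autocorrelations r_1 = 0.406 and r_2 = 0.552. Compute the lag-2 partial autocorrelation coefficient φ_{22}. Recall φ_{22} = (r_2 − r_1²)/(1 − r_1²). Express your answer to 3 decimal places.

φ_{22} = (r_2 − r_1²) / (1 − r_1²)
r_1² = (0.406)² = 0.164836
Numerator = 0.552 − 0.1648 = 0.3872; denominator = 1 − 0.1648 = 0.8352
φ_{22} = 0.3872 / 0.8352 = 0.464

0.464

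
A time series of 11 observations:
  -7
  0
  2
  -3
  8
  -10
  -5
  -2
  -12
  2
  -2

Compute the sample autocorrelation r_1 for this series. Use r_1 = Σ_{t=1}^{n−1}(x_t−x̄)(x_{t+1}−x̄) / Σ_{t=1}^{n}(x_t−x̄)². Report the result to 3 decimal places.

Mean x̄ = (-7 + 0 + 2 − 3 + 8 − 10 − 5 − 2 − 12 + 2 − 2)/11 = -2.6364
Numerator Σ_{t=1}^{10}(x_t−x̄)(x_{t+1}−x̄) = -113.6777
Denominator Σ(x_t−x̄)² = 330.5455
r_1 = -113.6777 / 330.5455 = -0.344

-0.344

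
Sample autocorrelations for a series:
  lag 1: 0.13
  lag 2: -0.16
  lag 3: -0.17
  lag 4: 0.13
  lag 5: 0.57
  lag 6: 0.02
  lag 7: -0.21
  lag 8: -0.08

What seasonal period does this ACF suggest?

The largest autocorrelation is r_5 = 0.57; the remaining lags stay at or below 0.13.
The dominant spike at lag 5 indicates a seasonal period of 5.

5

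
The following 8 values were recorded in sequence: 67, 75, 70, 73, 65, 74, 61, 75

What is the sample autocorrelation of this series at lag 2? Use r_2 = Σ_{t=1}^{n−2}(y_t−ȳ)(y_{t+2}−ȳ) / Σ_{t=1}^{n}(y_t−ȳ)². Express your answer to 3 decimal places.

Mean ȳ = (67 + 75 + 70 + 73 + 65 + 74 + 61 + 75)/8 = 70.0000
Deviations from mean: -3.0000, 5.0000, 0.0000, 3.0000, -5.0000, 4.0000, -9.0000, 5.0000
Σ(y_t−ȳ)(y_{t+2}−ȳ) = (0.0000) + (15.0000) + (0.0000) + (12.0000) + (45.0000) + (20.0000) = 92.0000
Denominator Σ(y_t−ȳ)² = 190.0000
r_2 = 92.0000 / 190.0000 = 0.484

0.484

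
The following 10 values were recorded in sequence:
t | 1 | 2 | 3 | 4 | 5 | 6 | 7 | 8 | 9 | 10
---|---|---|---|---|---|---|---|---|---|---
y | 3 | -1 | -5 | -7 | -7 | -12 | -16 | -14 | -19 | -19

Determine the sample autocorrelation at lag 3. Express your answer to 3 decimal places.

0.193

Mean ȳ = (3 − 1 − 5 − 7 − 7 − 12 − 16 − 14 − 19 − 19)/10 = -9.7000
Σ(y_t−ȳ)(y_{t+3}−ȳ) = (34.2900) + (23.4900) + (-10.8100) + (-17.0100) + (-11.6100) + (21.3900) + (58.5900) = 98.3300
Denominator Σ(y_t−ȳ)² = 510.1000
r_3 = 98.3300 / 510.1000 = 0.193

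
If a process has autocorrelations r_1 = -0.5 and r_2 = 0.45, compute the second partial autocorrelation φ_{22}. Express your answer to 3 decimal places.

φ_{22} = (r_2 − r_1²) / (1 − r_1²)
r_1² = (-0.5)² = 0.25
Numerator = 0.45 − 0.2500 = 0.2000; denominator = 1 − 0.2500 = 0.7500
φ_{22} = 0.2000 / 0.7500 = 0.267

0.267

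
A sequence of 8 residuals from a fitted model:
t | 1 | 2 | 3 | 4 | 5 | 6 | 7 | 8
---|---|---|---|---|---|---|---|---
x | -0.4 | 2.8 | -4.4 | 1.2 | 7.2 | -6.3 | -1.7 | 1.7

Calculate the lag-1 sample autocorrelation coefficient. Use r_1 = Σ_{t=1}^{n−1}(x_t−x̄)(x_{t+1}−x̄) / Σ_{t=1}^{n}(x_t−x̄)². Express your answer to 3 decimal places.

Mean x̄ = (-0.4 + 2.8 − 4.4 + 1.2 + 7.2 − 6.3 − 1.7 + 1.7)/8 = 0.0125
Deviations from mean: -0.4125, 2.7875, -4.4125, 1.1875, 7.1875, -6.3125, -1.7125, 1.6875
Numerator Σ_{t=1}^{7}(x_t−x̄)(x_{t+1}−x̄) = -47.6052
Denominator Σ(x_t−x̄)² = 126.1088
r_1 = -47.6052 / 126.1088 = -0.377

-0.377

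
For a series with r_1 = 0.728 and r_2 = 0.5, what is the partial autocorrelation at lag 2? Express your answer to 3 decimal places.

φ_{22} = (r_2 − r_1²) / (1 − r_1²)
r_1² = (0.728)² = 0.529984
Numerator = 0.5 − 0.5300 = -0.0300; denominator = 1 − 0.5300 = 0.4700
φ_{22} = -0.0300 / 0.4700 = -0.064

-0.064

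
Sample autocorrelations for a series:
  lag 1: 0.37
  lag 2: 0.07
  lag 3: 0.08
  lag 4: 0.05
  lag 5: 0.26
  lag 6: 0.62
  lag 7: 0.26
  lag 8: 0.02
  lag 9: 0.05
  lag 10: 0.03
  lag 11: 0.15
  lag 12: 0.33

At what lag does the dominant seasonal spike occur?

6

The largest autocorrelation is r_6 = 0.62; the remaining lags stay at or below 0.37. The elevated value at lag 1 (0.37), dropping to 0.07 at lag 2, reflects decaying short-term dependence rather than seasonality.
The dominant spike at lag 6 indicates a seasonal period of 6.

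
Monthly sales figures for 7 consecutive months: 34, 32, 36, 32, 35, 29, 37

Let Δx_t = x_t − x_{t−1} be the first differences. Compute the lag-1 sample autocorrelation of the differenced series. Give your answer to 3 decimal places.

-0.702

First differences Δx: -2, 4, -4, 3, -6, 8
Mean of differences = 0.5000
Numerator Σ(Δx_t−Δx̄)(Δx_{t+1}−Δx̄) = -100.7500
Denominator Σ(Δx_t−Δx̄)² = 143.5000
r_1(Δx) = -100.7500 / 143.5000 = -0.702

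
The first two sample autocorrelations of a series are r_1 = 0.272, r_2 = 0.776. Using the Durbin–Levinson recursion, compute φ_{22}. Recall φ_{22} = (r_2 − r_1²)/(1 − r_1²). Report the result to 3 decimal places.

0.758

φ_{22} = (r_2 − r_1²) / (1 − r_1²)
r_1² = (0.272)² = 0.073984
Numerator = 0.776 − 0.0740 = 0.7020; denominator = 1 − 0.0740 = 0.9260
φ_{22} = 0.7020 / 0.9260 = 0.758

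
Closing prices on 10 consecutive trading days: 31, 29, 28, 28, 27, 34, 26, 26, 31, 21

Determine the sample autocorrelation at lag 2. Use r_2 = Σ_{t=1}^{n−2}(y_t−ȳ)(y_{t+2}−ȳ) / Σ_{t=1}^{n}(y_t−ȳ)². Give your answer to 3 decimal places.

-0.019

Mean ȳ = (31 + 29 + 28 + 28 + 27 + 34 + 26 + 26 + 31 + 21)/10 = 28.1000
Numerator Σ_{t=1}^{8}(y_t−ȳ)(y_{t+2}−ȳ) = -2.1200
Denominator Σ(y_t−ȳ)² = 112.9000
r_2 = -2.1200 / 112.9000 = -0.019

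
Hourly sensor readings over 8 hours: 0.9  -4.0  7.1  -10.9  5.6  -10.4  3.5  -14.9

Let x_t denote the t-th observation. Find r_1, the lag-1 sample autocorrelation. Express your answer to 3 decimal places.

-0.714

Mean x̄ = (0.9 − 4.0 + 7.1 − 10.9 + 5.6 − 10.4 + 3.5 − 14.9)/8 = -2.8875
Numerator Σ_{t=1}^{7}(x_t−x̄)(x_{t+1}−x̄) = -351.8339
Denominator Σ(x_t−x̄)² = 493.1088
r_1 = -351.8339 / 493.1088 = -0.714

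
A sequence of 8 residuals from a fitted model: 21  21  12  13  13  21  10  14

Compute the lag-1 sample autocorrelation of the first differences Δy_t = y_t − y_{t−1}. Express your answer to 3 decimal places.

First differences Δy: 0, -9, 1, 0, 8, -11, 4
Mean of differences = -1.0000
Numerator Σ(Δy_t−Δȳ)(Δy_{t+1}−Δȳ) = -153.0000
Denominator Σ(Δy_t−Δȳ)² = 276.0000
r_1(Δy) = -153.0000 / 276.0000 = -0.554

-0.554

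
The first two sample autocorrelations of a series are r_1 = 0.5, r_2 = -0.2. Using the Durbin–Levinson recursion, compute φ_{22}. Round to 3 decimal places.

-0.600

φ_{22} = (r_2 − r_1²) / (1 − r_1²)
r_1² = (0.5)² = 0.25
Numerator = -0.2 − 0.2500 = -0.4500; denominator = 1 − 0.2500 = 0.7500
φ_{22} = -0.4500 / 0.7500 = -0.600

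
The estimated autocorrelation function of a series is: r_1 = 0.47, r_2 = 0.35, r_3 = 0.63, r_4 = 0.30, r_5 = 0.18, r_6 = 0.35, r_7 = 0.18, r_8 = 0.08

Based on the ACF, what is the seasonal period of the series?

The largest autocorrelation is r_3 = 0.63; the remaining lags stay at or below 0.47. The elevated value at lag 1 (0.47), dropping to 0.35 at lag 2, reflects decaying short-term dependence rather than seasonality.
The dominant spike at lag 3 indicates a seasonal period of 3.

3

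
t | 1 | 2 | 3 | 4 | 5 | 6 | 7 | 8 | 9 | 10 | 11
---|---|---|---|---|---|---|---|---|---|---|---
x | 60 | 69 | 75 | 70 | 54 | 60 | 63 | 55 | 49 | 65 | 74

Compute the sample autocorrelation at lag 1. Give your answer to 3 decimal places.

0.293

Mean x̄ = (60 + 69 + 75 + 70 + 54 + 60 + 63 + 55 + 49 + 65 + 74)/11 = 63.0909
Numerator Σ_{t=1}^{10}(x_t−x̄)(x_{t+1}−x̄) = 208.6281
Denominator Σ(x_t−x̄)² = 712.9091
r_1 = 208.6281 / 712.9091 = 0.293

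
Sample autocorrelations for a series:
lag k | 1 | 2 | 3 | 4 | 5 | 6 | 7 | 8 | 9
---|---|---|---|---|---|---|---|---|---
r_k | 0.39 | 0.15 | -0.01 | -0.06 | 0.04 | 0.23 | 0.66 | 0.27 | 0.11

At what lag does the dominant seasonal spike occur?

7

The largest autocorrelation is r_7 = 0.66; the remaining lags stay at or below 0.39. The elevated value at lag 1 (0.39), dropping to 0.15 at lag 2, reflects decaying short-term dependence rather than seasonality.
The dominant spike at lag 7 indicates a seasonal period of 7.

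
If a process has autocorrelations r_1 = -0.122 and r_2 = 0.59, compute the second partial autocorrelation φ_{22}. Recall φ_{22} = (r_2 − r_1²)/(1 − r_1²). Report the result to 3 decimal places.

0.584

φ_{22} = (r_2 − r_1²) / (1 − r_1²)
r_1² = (-0.122)² = 0.014884
Numerator = 0.59 − 0.0149 = 0.5751; denominator = 1 − 0.0149 = 0.9851
φ_{22} = 0.5751 / 0.9851 = 0.584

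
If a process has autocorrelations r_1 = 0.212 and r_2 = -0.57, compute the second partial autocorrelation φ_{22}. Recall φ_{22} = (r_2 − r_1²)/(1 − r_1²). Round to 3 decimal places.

-0.644

φ_{22} = (r_2 − r_1²) / (1 − r_1²)
r_1² = (0.212)² = 0.044944
Numerator = -0.57 − 0.0449 = -0.6149; denominator = 1 − 0.0449 = 0.9551
φ_{22} = -0.6149 / 0.9551 = -0.644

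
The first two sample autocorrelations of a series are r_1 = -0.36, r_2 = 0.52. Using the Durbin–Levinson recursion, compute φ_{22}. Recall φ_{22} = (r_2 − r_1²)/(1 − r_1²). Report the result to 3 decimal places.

φ_{22} = (r_2 − r_1²) / (1 − r_1²)
r_1² = (-0.36)² = 0.1296
Numerator = 0.52 − 0.1296 = 0.3904; denominator = 1 − 0.1296 = 0.8704
φ_{22} = 0.3904 / 0.8704 = 0.449

0.449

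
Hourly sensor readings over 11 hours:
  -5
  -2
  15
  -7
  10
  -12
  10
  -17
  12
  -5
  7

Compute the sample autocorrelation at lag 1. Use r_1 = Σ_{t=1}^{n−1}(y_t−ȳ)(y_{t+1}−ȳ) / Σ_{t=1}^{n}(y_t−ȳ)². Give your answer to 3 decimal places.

Mean ȳ = (-5 − 2 + 15 − 7 + 10 − 12 + 10 − 17 + 12 − 5 + 7)/11 = 0.5455
Numerator Σ_{t=1}^{10}(y_t−ȳ)(y_{t+1}−ȳ) = -906.4793
Denominator Σ(y_t−ȳ)² = 1150.7273
r_1 = -906.4793 / 1150.7273 = -0.788

-0.788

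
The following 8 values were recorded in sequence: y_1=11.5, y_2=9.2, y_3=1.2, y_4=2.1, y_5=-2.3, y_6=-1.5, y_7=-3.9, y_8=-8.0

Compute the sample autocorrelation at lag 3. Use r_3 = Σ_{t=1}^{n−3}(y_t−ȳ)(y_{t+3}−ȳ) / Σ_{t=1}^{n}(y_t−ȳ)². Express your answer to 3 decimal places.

Mean ȳ = (11.5 + 9.2 + 1.2 + 2.1 − 2.3 − 1.5 − 3.9 − 8.0)/8 = 1.0375
Deviations from mean: 10.4625, 8.1625, 0.1625, 1.0625, -3.3375, -2.5375, -4.9375, -9.0375
Σ(y_t−ȳ)(y_{t+3}−ȳ) = (11.1164) + (-27.2423) + (-0.4123) + (-5.2461) + (30.1627) = 8.3783
Denominator Σ(y_t−ȳ)² = 300.8788
r_3 = 8.3783 / 300.8788 = 0.028

0.028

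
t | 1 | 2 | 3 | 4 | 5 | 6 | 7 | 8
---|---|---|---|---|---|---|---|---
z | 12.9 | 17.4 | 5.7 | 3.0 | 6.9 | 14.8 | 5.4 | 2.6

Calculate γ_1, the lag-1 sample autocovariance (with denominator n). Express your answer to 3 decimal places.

3.365

Mean z̄ = (12.9 + 17.4 + 5.7 + 3.0 + 6.9 + 14.8 + 5.4 + 2.6)/8 = 8.5875
Σ_{t=1}^{7}(z_t−z̄)(z_{t+1}−z̄) = 26.9198
γ_1 = 26.9198 / 8 = 3.365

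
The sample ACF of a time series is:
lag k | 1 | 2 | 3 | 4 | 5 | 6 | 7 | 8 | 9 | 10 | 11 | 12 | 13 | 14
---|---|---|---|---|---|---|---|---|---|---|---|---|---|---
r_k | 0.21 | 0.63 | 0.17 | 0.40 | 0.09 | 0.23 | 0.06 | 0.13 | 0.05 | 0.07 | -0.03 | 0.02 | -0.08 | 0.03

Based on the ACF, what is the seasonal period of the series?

The largest autocorrelation is r_2 = 0.63, with weaker echoes at lags 4 (0.40) and 6 (0.23); the remaining lags stay at or below 0.21.
The dominant spike at lag 2 indicates a seasonal period of 2.

2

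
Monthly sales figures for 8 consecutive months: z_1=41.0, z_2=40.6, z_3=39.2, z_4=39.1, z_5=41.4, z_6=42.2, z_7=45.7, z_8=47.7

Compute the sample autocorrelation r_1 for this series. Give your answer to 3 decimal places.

Mean z̄ = (41.0 + 40.6 + 39.2 + 39.1 + 41.4 + 42.2 + 45.7 + 47.7)/8 = 42.1125
Deviations from mean: -1.1125, -1.5125, -2.9125, -3.0125, -0.7125, 0.0875, 3.5875, 5.5875
Numerator Σ_{t=1}^{7}(z_t−z̄)(z_{t+1}−z̄) = 37.3048
Denominator Σ(z_t−z̄)² = 65.6888
r_1 = 37.3048 / 65.6888 = 0.568

0.568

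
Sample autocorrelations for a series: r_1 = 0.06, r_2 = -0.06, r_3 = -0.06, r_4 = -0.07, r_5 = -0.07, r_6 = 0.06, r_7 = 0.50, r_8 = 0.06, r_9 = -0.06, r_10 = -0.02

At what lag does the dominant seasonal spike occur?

7

The largest autocorrelation is r_7 = 0.50; the remaining lags stay at or below 0.06.
The dominant spike at lag 7 indicates a seasonal period of 7.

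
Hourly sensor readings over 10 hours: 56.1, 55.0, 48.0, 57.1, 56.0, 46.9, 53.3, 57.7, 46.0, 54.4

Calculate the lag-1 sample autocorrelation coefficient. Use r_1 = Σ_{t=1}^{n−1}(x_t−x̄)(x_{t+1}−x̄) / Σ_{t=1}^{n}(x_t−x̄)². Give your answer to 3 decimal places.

Mean x̄ = (56.1 + 55.0 + 48.0 + 57.1 + 56.0 + 46.9 + 53.3 + 57.7 + 46.0 + 54.4)/10 = 53.0500
Numerator Σ_{t=1}^{9}(x_t−x̄)(x_{t+1}−x̄) = -73.2225
Denominator Σ(x_t−x̄)² = 174.7450
r_1 = -73.2225 / 174.7450 = -0.419

-0.419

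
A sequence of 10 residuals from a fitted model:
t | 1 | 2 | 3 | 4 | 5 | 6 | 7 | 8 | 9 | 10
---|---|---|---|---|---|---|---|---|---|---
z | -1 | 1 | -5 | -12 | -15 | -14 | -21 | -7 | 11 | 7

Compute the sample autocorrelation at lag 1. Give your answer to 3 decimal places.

Mean z̄ = (-1 + 1 − 5 − 12 − 15 − 14 − 21 − 7 + 11 + 7)/10 = -5.6000
Numerator Σ_{t=1}^{9}(z_t−z̄)(z_{t+1}−z̄) = 506.4400
Denominator Σ(z_t−z̄)² = 938.4000
r_1 = 506.4400 / 938.4000 = 0.540

0.540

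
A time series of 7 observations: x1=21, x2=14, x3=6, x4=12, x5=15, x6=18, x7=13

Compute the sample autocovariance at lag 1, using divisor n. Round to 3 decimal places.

2.099

Mean x̄ = (21 + 14 + 6 + 12 + 15 + 18 + 13)/7 = 14.1429
Deviations: 6.8571, -0.1429, -8.1429, -2.1429, 0.8571, 3.8571, -1.1429
Σ_{t=1}^{6}(x_t−x̄)(x_{t+1}−x̄) = 14.6939
γ_1 = 14.6939 / 7 = 2.099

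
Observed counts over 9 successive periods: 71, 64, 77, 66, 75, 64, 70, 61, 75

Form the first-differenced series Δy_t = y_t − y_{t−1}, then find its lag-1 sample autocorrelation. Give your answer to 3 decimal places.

-0.794

First differences Δy: -7, 13, -11, 9, -11, 6, -9, 14
Mean of differences = 0.5000
Numerator Σ(Δy_t−Δȳ)(Δy_{t+1}−Δȳ) = -676.7500
Denominator Σ(Δy_t−Δȳ)² = 852.0000
r_1(Δy) = -676.7500 / 852.0000 = -0.794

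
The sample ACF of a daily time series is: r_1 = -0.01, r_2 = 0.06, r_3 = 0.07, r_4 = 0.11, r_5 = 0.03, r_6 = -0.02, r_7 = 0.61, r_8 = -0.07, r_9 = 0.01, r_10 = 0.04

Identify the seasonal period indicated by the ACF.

The largest autocorrelation is r_7 = 0.61; the remaining lags stay at or below 0.11.
The dominant spike at lag 7 indicates a seasonal period of 7.

7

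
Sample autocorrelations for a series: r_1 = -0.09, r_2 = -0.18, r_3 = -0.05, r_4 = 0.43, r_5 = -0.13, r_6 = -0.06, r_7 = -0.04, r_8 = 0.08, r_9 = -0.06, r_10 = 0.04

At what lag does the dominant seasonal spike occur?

4

The largest autocorrelation is r_4 = 0.43; the remaining lags stay at or below 0.08.
The dominant spike at lag 4 indicates a seasonal period of 4.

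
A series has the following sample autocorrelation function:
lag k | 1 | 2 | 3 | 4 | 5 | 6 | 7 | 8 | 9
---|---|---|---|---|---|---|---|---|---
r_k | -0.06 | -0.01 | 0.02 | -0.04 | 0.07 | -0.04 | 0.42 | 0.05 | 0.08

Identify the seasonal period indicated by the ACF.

The largest autocorrelation is r_7 = 0.42; the remaining lags stay at or below 0.08.
The dominant spike at lag 7 indicates a seasonal period of 7.

7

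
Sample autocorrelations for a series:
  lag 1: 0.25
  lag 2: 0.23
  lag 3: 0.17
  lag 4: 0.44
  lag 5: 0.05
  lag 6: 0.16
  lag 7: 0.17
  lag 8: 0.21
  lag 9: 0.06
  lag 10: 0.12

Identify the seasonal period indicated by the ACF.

The largest autocorrelation is r_4 = 0.44; the remaining lags stay at or below 0.25. The elevated value at lag 1 (0.25), dropping to 0.23 at lag 2, reflects decaying short-term dependence rather than seasonality.
The dominant spike at lag 4 indicates a seasonal period of 4.

4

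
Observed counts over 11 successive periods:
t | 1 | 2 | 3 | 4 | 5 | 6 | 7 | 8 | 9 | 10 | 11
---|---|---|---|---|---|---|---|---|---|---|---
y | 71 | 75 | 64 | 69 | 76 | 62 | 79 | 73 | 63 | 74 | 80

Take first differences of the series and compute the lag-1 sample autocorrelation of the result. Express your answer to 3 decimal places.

First differences Δy: 4, -11, 5, 7, -14, 17, -6, -10, 11, 6
Mean of differences = 0.9000
Numerator Σ(Δy_t−Δȳ)(Δy_{t+1}−Δȳ) = -485.9100
Denominator Σ(Δy_t−Δȳ)² = 980.9000
r_1(Δy) = -485.9100 / 980.9000 = -0.495

-0.495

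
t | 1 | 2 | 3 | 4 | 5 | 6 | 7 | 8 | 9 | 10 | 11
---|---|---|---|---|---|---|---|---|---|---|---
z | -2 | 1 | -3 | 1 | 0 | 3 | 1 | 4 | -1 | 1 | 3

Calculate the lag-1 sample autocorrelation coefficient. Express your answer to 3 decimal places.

-0.187

Mean z̄ = (-2 + 1 − 3 + 1 + 0 + 3 + 1 + 4 − 1 + 1 + 3)/11 = 0.7273
Numerator Σ_{t=1}^{10}(z_t−z̄)(z_{t+1}−z̄) = -8.6198
Denominator Σ(z_t−z̄)² = 46.1818
r_1 = -8.6198 / 46.1818 = -0.187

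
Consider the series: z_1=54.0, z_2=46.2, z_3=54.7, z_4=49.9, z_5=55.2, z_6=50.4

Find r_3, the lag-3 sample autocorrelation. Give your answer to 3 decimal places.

Mean z̄ = (54.0 + 46.2 + 54.7 + 49.9 + 55.2 + 50.4)/6 = 51.7333
Numerator Σ_{t=1}^{3}(z_t−z̄)(z_{t+3}−z̄) = -27.2933
Denominator Σ(z_t−z̄)² = 61.7133
r_3 = -27.2933 / 61.7133 = -0.442

-0.442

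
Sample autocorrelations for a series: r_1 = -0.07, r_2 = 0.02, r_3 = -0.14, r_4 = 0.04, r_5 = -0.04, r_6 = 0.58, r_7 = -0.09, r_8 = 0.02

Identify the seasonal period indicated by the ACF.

6

The largest autocorrelation is r_6 = 0.58; the remaining lags stay at or below 0.04.
The dominant spike at lag 6 indicates a seasonal period of 6.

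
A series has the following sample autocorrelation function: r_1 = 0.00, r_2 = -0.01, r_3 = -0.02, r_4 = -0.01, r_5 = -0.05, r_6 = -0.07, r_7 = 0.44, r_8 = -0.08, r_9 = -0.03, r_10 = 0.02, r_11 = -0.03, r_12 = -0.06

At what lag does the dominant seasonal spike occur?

7

The largest autocorrelation is r_7 = 0.44; the remaining lags stay at or below 0.02.
The dominant spike at lag 7 indicates a seasonal period of 7.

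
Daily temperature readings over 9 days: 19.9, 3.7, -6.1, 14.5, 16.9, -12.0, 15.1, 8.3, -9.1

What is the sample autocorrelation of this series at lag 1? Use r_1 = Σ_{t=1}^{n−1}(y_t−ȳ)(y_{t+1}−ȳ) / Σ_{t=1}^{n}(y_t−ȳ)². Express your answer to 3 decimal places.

-0.331

Mean ȳ = (19.9 + 3.7 − 6.1 + 14.5 + 16.9 − 12.0 + 15.1 + 8.3 − 9.1)/9 = 5.6889
Numerator Σ_{t=1}^{8}(y_t−ȳ)(y_{t+1}−ȳ) = -388.7346
Denominator Σ(y_t−ȳ)² = 1175.2089
r_1 = -388.7346 / 1175.2089 = -0.331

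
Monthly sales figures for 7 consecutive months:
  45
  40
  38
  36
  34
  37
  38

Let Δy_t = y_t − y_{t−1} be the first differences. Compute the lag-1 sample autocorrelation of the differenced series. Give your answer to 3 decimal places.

0.261

First differences Δy: -5, -2, -2, -2, 3, 1
Mean of differences = -1.1667
Numerator Σ(Δy_t−Δȳ)(Δy_{t+1}−Δȳ) = 10.1389
Denominator Σ(Δy_t−Δȳ)² = 38.8333
r_1(Δy) = 10.1389 / 38.8333 = 0.261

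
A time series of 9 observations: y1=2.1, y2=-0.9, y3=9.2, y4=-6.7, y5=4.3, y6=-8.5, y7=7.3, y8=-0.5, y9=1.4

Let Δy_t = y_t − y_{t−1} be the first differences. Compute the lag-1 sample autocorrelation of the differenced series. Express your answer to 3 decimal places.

First differences Δy: -3.0, 10.1, -15.9, 11.0, -12.8, 15.8, -7.8, 1.9
Mean of differences = -0.0875
Numerator Σ(Δy_t−Δȳ)(Δy_{t+1}−Δȳ) = -846.8627
Denominator Σ(Δy_t−Δȳ)² = 962.6888
r_1(Δy) = -846.8627 / 962.6888 = -0.880

-0.880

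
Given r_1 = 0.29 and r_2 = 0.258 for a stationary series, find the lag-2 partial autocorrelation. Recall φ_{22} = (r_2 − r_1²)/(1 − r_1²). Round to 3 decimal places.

φ_{22} = (r_2 − r_1²) / (1 − r_1²)
r_1² = (0.29)² = 0.0841
Numerator = 0.258 − 0.0841 = 0.1739; denominator = 1 − 0.0841 = 0.9159
φ_{22} = 0.1739 / 0.9159 = 0.190

0.190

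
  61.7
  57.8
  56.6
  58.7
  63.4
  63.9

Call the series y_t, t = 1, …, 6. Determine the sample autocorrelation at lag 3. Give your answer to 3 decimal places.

-0.496

Mean ȳ = (61.7 + 57.8 + 56.6 + 58.7 + 63.4 + 63.9)/6 = 60.3500
Deviations from mean: 1.3500, -2.5500, -3.7500, -1.6500, 3.0500, 3.5500
Σ(y_t−ȳ)(y_{t+3}−ȳ) = (-2.2275) + (-7.7775) + (-13.3125) = -23.3175
Denominator Σ(y_t−ȳ)² = 47.0150
r_3 = -23.3175 / 47.0150 = -0.496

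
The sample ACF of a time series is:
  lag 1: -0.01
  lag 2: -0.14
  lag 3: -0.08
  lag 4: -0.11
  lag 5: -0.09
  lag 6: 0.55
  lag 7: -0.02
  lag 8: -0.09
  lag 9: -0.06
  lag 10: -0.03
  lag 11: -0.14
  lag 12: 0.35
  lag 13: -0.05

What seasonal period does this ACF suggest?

The largest autocorrelation is r_6 = 0.55, with a weaker echo at lag 12 (0.35); the remaining lags stay at or below -0.01.
The dominant spike at lag 6 indicates a seasonal period of 6.

6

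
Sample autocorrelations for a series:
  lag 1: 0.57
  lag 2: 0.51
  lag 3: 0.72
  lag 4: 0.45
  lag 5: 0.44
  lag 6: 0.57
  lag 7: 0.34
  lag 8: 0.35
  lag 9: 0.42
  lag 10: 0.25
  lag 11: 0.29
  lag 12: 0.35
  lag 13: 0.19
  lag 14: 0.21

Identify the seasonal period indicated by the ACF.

The largest autocorrelation is r_3 = 0.72; the remaining lags stay at or below 0.57. The elevated value at lag 1 (0.57), dropping to 0.51 at lag 2, reflects decaying short-term dependence rather than seasonality.
The dominant spike at lag 3 indicates a seasonal period of 3.

3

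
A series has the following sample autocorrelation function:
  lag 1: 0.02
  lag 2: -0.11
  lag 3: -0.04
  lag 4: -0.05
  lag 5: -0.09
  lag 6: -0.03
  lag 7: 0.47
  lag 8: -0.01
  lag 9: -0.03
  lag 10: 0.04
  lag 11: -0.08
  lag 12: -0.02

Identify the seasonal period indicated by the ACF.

The largest autocorrelation is r_7 = 0.47; the remaining lags stay at or below 0.04.
The dominant spike at lag 7 indicates a seasonal period of 7.

7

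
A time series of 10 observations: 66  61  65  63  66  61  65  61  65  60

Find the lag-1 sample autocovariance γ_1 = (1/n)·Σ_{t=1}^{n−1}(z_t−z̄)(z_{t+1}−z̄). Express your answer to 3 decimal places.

-3.499

Mean z̄ = (66 + 61 + 65 + 63 + 66 + 61 + 65 + 61 + 65 + 60)/10 = 63.3000
Σ_{t=1}^{9}(z_t−z̄)(z_{t+1}−z̄) = -34.9900
γ_1 = -34.9900 / 10 = -3.499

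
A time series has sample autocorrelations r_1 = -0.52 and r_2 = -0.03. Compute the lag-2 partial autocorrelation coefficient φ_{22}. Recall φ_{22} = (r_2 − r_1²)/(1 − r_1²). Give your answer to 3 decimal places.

φ_{22} = (r_2 − r_1²) / (1 − r_1²)
r_1² = (-0.52)² = 0.2704
Numerator = -0.03 − 0.2704 = -0.3004; denominator = 1 − 0.2704 = 0.7296
φ_{22} = -0.3004 / 0.7296 = -0.412

-0.412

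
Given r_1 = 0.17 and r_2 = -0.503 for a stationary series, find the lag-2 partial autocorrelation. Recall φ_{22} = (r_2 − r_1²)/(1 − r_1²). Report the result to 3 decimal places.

φ_{22} = (r_2 − r_1²) / (1 − r_1²)
r_1² = (0.17)² = 0.0289
Numerator = -0.503 − 0.0289 = -0.5319; denominator = 1 − 0.0289 = 0.9711
φ_{22} = -0.5319 / 0.9711 = -0.548

-0.548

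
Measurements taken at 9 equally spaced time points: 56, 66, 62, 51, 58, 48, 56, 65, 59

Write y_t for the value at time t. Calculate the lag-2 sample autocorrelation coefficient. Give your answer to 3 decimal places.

-0.236

Mean ȳ = (56 + 66 + 62 + 51 + 58 + 48 + 56 + 65 + 59)/9 = 57.8889
Σ(y_t−ȳ)(y_{t+2}−ȳ) = (-7.7654) + (-55.8765) + (0.4568) + (68.1235) + (-0.2099) + (-70.3210) + (-2.0988) = -67.6914
Denominator Σ(y_t−ȳ)² = 286.8889
r_2 = -67.6914 / 286.8889 = -0.236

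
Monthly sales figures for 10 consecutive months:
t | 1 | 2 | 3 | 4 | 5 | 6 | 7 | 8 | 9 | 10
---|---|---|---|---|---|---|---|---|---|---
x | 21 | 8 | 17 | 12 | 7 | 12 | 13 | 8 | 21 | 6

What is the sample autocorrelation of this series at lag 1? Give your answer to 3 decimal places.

-0.543

Mean x̄ = (21 + 8 + 17 + 12 + 7 + 12 + 13 + 8 + 21 + 6)/10 = 12.5000
Numerator Σ_{t=1}^{9}(x_t−x̄)(x_{t+1}−x̄) = -151.2500
Denominator Σ(x_t−x̄)² = 278.5000
r_1 = -151.2500 / 278.5000 = -0.543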